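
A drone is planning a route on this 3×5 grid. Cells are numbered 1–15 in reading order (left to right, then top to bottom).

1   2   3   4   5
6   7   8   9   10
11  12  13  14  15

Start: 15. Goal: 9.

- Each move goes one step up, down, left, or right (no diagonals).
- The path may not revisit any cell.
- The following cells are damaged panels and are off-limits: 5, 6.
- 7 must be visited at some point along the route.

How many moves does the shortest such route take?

Any route passes through 7 somewhere between 15 and 9. Summing Manhattan distances along the two legs (15 → 7 → 9) gives a lower bound of 4 + 2 = 6 moves.
A route of 6 moves achieves this: 15 → 14 → 13 → 12 → 7 → 8 → 9.
Since 6 matches the lower bound, it is optimal.

6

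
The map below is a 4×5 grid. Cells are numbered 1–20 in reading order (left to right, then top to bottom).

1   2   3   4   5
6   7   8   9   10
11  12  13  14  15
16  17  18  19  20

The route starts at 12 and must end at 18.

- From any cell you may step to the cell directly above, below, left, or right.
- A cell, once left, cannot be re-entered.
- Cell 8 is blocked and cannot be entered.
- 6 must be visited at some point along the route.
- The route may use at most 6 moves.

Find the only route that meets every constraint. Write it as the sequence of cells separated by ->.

Any route must reach 6 and still end at 18 within 6 moves, so the order of the required stops is forced.
Route from 12: up to 7, left to 6, 2× down (reaching 16), 2× right (reaching 18) — 6 moves in all.
Check: all required cells visited; 6 ≤ 6 moves.

12 -> 7 -> 6 -> 11 -> 16 -> 17 -> 18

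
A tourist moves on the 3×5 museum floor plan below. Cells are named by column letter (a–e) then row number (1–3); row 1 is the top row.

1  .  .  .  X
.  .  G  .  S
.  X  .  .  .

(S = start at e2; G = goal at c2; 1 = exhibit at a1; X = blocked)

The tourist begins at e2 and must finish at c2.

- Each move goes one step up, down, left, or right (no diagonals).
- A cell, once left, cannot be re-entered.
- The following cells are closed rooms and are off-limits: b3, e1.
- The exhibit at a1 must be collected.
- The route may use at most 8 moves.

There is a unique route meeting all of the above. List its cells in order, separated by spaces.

e2 d2 d1 c1 b1 a1 a2 b2 c2

The 8-move cap with required stops at a1 leaves no slack for detours.
Route from e2: left 1 to d2, up 1 to d1, left 3 to a1, down 1 to a2, right 2 to c2 — 8 moves in all.
Check: all required cells visited; 8 ≤ 8 moves.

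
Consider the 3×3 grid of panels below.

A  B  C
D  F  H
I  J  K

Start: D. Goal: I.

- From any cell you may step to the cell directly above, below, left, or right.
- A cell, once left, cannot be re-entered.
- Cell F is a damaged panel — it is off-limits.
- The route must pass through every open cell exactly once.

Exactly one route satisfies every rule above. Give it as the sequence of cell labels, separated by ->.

D -> A -> B -> C -> H -> K -> J -> I

Need to visit all 8 open cells exactly once, starting at D and ending at I.
Cell H has only two open neighbours (C and K), so the path must pass straight through it: one of those is the cell it's entered from and the other is where it exits.
Route from D: up to A, 2× right (reaching C), 2× down (reaching K), 2× left (reaching I) — 7 moves in all.
Check: all 8 open cells covered.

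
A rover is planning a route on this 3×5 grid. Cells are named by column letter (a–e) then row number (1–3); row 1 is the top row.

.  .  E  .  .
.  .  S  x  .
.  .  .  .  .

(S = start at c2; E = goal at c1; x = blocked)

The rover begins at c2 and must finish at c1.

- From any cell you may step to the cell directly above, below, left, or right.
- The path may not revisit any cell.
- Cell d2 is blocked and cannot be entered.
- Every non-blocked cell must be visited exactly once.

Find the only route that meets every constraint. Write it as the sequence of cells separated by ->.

Need to visit all 14 open cells exactly once, starting at c2 and ending at c1.
Route from c2: left 1 to b2, up 1 to b1, left 1 to a1, down 2 to a3, right 4 to e3, up 2 to e1, left 2 to c1 — 13 moves in all.
Check: all 14 open cells covered.

c2 -> b2 -> b1 -> a1 -> a2 -> a3 -> b3 -> c3 -> d3 -> e3 -> e2 -> e1 -> d1 -> c1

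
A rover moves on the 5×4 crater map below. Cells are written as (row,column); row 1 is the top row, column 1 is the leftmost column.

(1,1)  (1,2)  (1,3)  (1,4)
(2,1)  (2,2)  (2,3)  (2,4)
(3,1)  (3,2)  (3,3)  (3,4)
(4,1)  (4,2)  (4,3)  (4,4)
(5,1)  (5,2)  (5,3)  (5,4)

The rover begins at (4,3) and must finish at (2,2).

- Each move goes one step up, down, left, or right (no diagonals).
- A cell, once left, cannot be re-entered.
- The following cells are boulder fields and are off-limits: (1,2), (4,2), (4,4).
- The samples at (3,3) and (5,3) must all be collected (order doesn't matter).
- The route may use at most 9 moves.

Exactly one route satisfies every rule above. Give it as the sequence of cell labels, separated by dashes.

The 9-move cap with required stops at (3,3), (5,3) leaves no slack for detours.
Route from (4,3): down 1 to (5,3), left 2 to (5,1), up 2 to (3,1), right 2 to (3,3), up 1 to (2,3), left 1 to (2,2) — 9 moves in all.
Check: all required cells visited; 9 ≤ 9 moves.

(4,3) - (5,3) - (5,2) - (5,1) - (4,1) - (3,1) - (3,2) - (3,3) - (2,3) - (2,2)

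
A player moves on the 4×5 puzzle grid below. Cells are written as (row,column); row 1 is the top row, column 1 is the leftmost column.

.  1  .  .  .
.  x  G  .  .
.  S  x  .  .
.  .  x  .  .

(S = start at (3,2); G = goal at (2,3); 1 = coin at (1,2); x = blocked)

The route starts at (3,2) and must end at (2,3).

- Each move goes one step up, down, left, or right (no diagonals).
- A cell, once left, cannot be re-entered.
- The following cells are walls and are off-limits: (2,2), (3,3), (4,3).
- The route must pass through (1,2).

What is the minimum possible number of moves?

Any route passes through (1,2) somewhere between (3,2) and (2,3). Summing Manhattan distances along the two legs ((3,2) → (1,2) → (2,3)) gives a lower bound of 2 + 2 = 4 moves.
That bound ignores the blocked cells. Measuring each leg by the fewest moves that actually steer around them ((3,2)→(1,2): 4; (1,2)→(2,3): 2) raises the lower bound to 6.
A route of 6 moves exists: (3,2) → (3,1) → (2,1) → (1,1) → (1,2) → (1,3) → (2,3).
Since 6 matches that lower bound, it is optimal.

6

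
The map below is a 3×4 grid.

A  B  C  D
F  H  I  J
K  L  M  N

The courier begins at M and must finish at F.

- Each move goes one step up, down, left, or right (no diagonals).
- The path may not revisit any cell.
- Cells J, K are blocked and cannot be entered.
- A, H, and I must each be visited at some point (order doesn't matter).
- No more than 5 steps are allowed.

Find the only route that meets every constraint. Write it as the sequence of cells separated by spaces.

M I H B A F

The budget equals the shortest possible length, so every move has to be on a shortest route through the required cells.
Route from M: up to I, left to H, up to B, left to A, down to F — 5 moves in all.
Check: all required cells visited; 5 ≤ 5 moves.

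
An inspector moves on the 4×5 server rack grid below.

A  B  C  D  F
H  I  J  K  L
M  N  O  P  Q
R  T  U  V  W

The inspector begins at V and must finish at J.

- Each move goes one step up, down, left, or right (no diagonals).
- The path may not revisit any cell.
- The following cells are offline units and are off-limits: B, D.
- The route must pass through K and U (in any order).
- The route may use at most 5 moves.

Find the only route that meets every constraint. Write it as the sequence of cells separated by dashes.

V - U - O - P - K - J

Any route must reach K and U and still end at J within 5 moves, so the order of the required stops is forced.
Route from V: left to U, up to O, right to P, up to K, left to J — 5 moves in all.
Check: all required cells visited; 5 ≤ 5 moves.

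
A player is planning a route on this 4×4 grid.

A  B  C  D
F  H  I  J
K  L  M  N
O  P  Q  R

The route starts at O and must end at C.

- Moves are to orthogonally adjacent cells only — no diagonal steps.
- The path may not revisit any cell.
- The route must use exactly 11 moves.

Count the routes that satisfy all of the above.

39

Need simple routes of exactly 11 moves from O to C (Manhattan distance 5, so 3 moves are spent on a detour and 3 undoing it).
Branch systematically from the start, pruning whenever the remaining move budget drops below the Manhattan distance to C or differs from it in parity. Grouping the completions by first move — via K: 22; via P: 17 — and summing: 22 + 17 = 39.
That gives 39 routes.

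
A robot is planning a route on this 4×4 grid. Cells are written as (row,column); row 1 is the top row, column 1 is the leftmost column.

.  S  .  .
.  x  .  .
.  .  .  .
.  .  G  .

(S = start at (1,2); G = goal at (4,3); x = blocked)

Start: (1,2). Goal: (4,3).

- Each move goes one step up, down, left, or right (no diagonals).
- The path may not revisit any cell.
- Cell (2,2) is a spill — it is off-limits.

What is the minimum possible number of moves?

The Manhattan distance from (1,2) to (4,3) is |1−4| + |2−3| = 4, so at least 4 moves are needed.
A route of 4 moves achieves this: (1,2) → (1,3) → (2,3) → (3,3) → (4,3).
Since 4 matches the lower bound, it is optimal.

4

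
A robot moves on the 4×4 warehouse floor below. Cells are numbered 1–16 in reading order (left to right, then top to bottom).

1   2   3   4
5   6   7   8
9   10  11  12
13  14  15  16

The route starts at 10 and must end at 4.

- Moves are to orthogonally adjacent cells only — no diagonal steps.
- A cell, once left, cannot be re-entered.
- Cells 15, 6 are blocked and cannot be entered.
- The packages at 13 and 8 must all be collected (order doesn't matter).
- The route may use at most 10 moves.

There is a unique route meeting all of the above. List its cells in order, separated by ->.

Any route must reach 13 and 8 and still end at 4 within 10 moves, so the order of the required stops is forced.
Route from 10: down 1 to 14, left 1 to 13, up 3 to 1, right 2 to 3, down 1 to 7, right 1 to 8, up 1 to 4 — 10 moves in all.
Check: all required cells visited; 10 ≤ 10 moves.

10 -> 14 -> 13 -> 9 -> 5 -> 1 -> 2 -> 3 -> 7 -> 8 -> 4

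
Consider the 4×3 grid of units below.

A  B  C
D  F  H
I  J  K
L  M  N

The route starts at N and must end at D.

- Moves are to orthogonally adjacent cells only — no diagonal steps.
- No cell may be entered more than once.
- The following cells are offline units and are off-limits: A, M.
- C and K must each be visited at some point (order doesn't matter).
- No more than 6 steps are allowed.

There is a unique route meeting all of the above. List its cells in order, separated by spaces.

N K H C B F D

The 6-move cap with required stops at C, K leaves no slack for detours.
Route from N: up 3 to C, left 1 to B, down 1 to F, left 1 to D — 6 moves in all.
Check: all required cells visited; 6 ≤ 6 moves.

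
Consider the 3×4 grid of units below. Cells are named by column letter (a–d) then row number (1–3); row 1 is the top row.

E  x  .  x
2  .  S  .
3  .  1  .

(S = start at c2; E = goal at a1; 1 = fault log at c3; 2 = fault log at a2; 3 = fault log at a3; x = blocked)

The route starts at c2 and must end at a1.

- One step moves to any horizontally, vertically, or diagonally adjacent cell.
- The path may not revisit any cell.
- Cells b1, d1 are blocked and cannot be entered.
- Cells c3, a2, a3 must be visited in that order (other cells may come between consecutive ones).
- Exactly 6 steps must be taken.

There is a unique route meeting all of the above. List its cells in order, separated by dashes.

The waypoints must appear in the order c3, a2, a3, with no cell reused.
Route from c2: down to c3, left to b3, up-left to a2, down to a3, up-right to b2, up-left to a1 — 6 moves in all.
Check: order respected (1 at step 1, 2 at step 3, 3 at step 4); 6 moves as required.

c2 - c3 - b3 - a2 - a3 - b2 - a1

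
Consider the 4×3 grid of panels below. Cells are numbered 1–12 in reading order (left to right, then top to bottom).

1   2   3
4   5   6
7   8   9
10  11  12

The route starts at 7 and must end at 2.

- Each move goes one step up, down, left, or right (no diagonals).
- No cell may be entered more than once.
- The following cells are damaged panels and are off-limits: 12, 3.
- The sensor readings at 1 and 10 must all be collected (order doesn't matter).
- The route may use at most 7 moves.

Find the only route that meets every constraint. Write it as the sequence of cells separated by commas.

The budget equals the shortest possible length, so every move has to be on a shortest route through the required cells.
Route from 7: down to 10, right to 11, 2× up (reaching 5), left to 4, up to 1, right to 2 — 7 moves in all.
Check: all required cells visited; 7 ≤ 7 moves.

7, 10, 11, 8, 5, 4, 1, 2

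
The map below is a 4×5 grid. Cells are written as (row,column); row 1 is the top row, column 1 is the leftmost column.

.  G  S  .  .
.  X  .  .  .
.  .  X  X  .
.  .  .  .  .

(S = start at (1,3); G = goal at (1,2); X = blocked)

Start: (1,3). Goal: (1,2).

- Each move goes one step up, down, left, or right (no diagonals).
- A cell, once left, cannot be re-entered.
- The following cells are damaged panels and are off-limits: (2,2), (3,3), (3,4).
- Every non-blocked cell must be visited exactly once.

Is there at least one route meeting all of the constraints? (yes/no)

Colour the cells like a checkerboard: each orthogonal step flips colour, so a Hamiltonian route alternates colours. Here there are 8 cells of one colour and 9 of the other, with start on the opposite colour to the goal — the counts and endpoints can't be arranged into an alternating sequence of length 17, so no Hamiltonian route exists.

no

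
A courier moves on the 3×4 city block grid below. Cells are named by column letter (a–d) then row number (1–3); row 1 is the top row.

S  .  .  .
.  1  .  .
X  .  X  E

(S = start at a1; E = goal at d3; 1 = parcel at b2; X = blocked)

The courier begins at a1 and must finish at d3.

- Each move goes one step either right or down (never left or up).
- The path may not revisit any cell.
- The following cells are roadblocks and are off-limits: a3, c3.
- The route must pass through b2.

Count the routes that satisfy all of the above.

2

A right/down-only route from a1 to d3 makes exactly 2 down-moves and 3 right-moves in some order.
With no other constraints that would be C(5,2) = 10 routes.
Split at b2 and multiply the segment counts (each segment already excludes blocked cells): a1→b2: 2; b2→d3: 1; product = 2.
That gives 2 routes.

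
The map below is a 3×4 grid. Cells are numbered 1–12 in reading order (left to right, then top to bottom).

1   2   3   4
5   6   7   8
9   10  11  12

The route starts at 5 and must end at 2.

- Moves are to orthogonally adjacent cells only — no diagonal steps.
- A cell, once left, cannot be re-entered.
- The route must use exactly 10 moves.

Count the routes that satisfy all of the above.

2

Need simple routes of exactly 10 moves from 5 to 2 (Manhattan distance 2, so 4 moves are spent on a detour and 4 undoing it).
Enumerating: 5 9 10 6 7 11 12 8 4 3 2 | 5 9 10 11 12 8 4 3 7 6 2.
That gives 2 routes.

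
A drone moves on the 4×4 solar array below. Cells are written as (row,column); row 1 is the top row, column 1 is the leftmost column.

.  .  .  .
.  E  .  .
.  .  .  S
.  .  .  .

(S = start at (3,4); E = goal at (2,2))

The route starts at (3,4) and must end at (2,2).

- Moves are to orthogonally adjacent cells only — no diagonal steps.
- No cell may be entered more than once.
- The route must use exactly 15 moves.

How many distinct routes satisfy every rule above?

4

Need simple routes of exactly 15 moves from (3,4) to (2,2) (Manhattan distance 3, so 6 moves are spent on a detour and 6 undoing it).
Enumerating: (3,4) (4,4) (4,3) (3,3) (2,3) (2,4) (1,4) (1,3) (1,2) (1,1) (2,1) (3,1) (4,1) (4,2) (3,2) (2,2) | (3,4) (4,4) (4,3) (3,3) (3,2) (4,2) (4,1) (3,1) (2,1) (1,1) (1,2) (1,3) (1,4) (2,4) (2,3) (2,2) | (3,4) (4,4) (4,3) (4,2) (4,1) (3,1) (2,1) (1,1) (1,2) (1,3) (1,4) (2,4) (2,3) (3,3) (3,2) (2,2) | (3,4) (4,4) (4,3) (4,2) (4,1) (3,1) (3,2) (3,3) (2,3) (2,4) (1,4) (1,3) (1,2) (1,1) (2,1) (2,2).
That gives 4 routes.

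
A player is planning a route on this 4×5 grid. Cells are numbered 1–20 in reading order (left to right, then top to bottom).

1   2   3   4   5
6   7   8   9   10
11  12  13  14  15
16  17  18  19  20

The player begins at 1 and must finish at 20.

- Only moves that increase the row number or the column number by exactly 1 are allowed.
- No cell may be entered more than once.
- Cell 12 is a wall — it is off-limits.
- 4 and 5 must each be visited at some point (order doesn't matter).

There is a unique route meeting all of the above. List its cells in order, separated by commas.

Moves only go right or down, so the column and row indices never decrease.
Route from 1: right 4 to 5, down 3 to 20 — 7 moves in all.
Check: all required cells visited.

1, 2, 3, 4, 5, 10, 15, 20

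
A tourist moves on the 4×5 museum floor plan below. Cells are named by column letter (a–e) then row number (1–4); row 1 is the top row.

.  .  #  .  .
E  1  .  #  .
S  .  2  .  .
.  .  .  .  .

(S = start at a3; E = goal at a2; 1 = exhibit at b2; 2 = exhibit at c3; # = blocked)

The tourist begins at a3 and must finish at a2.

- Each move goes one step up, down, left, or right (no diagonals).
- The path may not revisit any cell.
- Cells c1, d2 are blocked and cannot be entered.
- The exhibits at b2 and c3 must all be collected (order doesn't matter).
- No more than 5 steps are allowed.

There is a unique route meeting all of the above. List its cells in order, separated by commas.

a3, b3, c3, c2, b2, a2

The 5-move cap with required stops at b2, c3 leaves no slack for detours.
Route from a3: 2× right (reaching c3), up to c2, 2× left (reaching a2) — 5 moves in all.
Check: all required cells visited; 5 ≤ 5 moves.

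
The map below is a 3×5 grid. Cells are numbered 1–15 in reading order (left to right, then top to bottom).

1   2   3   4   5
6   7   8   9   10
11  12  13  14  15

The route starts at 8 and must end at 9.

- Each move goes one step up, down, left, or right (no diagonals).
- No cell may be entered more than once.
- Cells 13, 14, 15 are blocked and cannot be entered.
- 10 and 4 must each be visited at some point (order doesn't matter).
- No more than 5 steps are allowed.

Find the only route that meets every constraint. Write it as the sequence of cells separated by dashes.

8 - 3 - 4 - 5 - 10 - 9

The 5-move cap with required stops at 10, 4 leaves no slack for detours.
Route from 8: up to 3, 2× right (reaching 5), down to 10, left to 9 — 5 moves in all.
Check: all required cells visited; 5 ≤ 5 moves.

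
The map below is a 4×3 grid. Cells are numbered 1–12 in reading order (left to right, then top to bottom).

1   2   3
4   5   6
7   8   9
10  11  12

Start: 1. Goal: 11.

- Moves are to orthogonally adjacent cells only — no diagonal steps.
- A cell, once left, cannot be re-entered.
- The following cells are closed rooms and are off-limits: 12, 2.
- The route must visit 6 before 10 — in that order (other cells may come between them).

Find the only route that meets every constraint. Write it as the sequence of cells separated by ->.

1 -> 4 -> 5 -> 6 -> 9 -> 8 -> 7 -> 10 -> 11

The waypoints must appear in the order 6, 10, with no cell reused.
Route from 1: down 1 to 4, right 2 to 6, down 1 to 9, left 2 to 7, down 1 to 10, right 1 to 11 — 8 moves in all.
Check: order respected (6 at step 3, 10 at step 7).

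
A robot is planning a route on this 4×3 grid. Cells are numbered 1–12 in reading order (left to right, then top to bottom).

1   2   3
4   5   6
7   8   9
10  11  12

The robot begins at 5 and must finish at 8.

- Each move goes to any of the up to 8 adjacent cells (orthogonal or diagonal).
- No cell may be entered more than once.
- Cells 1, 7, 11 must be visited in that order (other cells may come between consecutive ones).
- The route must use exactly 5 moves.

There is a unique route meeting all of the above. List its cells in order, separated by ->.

5 -> 1 -> 4 -> 7 -> 11 -> 8

The waypoints must appear in the order 1, 7, 11, with no cell reused.
Route from 5: up-left 1 to 1, down 2 to 7, down-right 1 to 11, up 1 to 8 — 5 moves in all.
Check: order respected (1 at step 1, 7 at step 3, 11 at step 4); 5 moves as required.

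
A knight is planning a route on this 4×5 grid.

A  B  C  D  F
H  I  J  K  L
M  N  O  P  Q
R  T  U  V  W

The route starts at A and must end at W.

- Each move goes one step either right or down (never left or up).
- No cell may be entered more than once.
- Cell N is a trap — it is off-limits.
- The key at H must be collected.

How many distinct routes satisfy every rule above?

A right/down-only route from A to W makes exactly 3 down-moves and 4 right-moves in some order.
With no other constraints that would be C(7,3) = 35 routes.
Split at H and multiply the segment counts (each segment already excludes blocked cells): A→H: 1; H→W: 7; product = 7.
That gives 7 routes.

7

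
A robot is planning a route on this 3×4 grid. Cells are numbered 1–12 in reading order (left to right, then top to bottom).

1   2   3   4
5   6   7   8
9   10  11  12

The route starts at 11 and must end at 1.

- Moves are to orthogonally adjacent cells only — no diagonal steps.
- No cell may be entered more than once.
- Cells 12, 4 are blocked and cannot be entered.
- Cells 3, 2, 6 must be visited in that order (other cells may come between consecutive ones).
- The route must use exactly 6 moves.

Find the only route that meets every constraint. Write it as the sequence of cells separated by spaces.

11 7 3 2 6 5 1

The waypoints must appear in the order 3, 2, 6, with no cell reused.
Route from 11: up 2 to 3, left 1 to 2, down 1 to 6, left 1 to 5, up 1 to 1 — 6 moves in all.
Check: order respected (3 at step 2, 2 at step 3, 6 at step 4); 6 moves as required.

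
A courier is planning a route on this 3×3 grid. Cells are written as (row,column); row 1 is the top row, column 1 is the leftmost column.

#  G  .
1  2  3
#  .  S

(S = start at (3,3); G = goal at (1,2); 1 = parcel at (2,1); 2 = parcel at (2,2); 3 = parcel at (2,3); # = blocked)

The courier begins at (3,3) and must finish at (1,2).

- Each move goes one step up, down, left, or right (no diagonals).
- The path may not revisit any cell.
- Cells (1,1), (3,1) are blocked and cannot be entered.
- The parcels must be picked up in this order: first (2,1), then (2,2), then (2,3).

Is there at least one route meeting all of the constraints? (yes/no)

no

(2,1) must be visited but has only one open neighbour ((2,2)), and it is neither the start nor the goal — the route would have to enter and leave through (2,2), re-entering it.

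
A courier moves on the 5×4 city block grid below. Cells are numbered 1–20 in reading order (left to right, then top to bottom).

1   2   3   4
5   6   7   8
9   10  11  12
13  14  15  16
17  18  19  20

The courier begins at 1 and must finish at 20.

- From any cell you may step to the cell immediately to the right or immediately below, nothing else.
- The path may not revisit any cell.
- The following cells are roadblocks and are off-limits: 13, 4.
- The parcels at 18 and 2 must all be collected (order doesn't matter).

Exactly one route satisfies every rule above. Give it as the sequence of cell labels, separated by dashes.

Moves only go right or down, so the column and row indices never decrease.
Route from 1: right 1 to 2, down 4 to 18, right 2 to 20 — 7 moves in all.
Check: all required cells visited.

1 - 2 - 6 - 10 - 14 - 18 - 19 - 20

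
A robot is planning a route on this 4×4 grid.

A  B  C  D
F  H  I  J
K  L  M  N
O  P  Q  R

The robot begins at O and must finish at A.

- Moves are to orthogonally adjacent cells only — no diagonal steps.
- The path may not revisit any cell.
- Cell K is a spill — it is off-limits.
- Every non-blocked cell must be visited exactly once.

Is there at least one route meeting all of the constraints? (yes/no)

Colour the cells like a checkerboard: each orthogonal step flips colour, so a Hamiltonian route alternates colours. Here there are 7 cells of one colour and 8 of the other, with start on the opposite colour to the goal — the counts and endpoints can't be arranged into an alternating sequence of length 15, so no Hamiltonian route exists.

no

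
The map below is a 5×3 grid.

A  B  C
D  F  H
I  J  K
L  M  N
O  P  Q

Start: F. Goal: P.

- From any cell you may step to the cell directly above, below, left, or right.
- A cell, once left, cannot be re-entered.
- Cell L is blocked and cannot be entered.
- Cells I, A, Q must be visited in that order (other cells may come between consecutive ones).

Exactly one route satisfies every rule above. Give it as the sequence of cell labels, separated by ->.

The waypoints must appear in the order I, A, Q, with no cell reused.
Route from F: down 1 to J, left 1 to I, up 2 to A, right 2 to C, down 4 to Q, left 1 to P — 11 moves in all.
Check: order respected (I at step 2, A at step 4, Q at step 10).

F -> J -> I -> D -> A -> B -> C -> H -> K -> N -> Q -> P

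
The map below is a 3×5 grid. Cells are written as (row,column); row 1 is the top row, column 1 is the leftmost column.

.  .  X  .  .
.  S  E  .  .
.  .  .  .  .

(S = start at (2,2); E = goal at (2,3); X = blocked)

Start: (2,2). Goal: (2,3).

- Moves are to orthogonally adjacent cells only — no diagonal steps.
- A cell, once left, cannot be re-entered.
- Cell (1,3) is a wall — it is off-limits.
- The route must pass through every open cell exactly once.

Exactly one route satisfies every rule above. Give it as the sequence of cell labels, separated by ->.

(2,2) -> (1,2) -> (1,1) -> (2,1) -> (3,1) -> (3,2) -> (3,3) -> (3,4) -> (3,5) -> (2,5) -> (1,5) -> (1,4) -> (2,4) -> (2,3)

Need to visit all 14 open cells exactly once, starting at (2,2) and ending at (2,3).
Cell (3,1) has only two open neighbours ((2,1) and (3,2)), so the path must pass straight through it: one of those is the cell it's entered from and the other is where it exits.
Route from (2,2): up 1 to (1,2), left 1 to (1,1), down 2 to (3,1), right 4 to (3,5), up 2 to (1,5), left 1 to (1,4), down 1 to (2,4), left 1 to (2,3) — 13 moves in all.
Check: all 14 open cells covered.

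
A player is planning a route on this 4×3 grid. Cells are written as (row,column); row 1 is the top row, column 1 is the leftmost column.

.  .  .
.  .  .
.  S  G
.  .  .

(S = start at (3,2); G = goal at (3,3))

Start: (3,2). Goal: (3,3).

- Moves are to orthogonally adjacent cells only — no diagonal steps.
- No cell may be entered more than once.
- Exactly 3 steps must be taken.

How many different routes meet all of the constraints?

2

Need simple routes of exactly 3 moves from (3,2) to (3,3) (Manhattan distance 1, so 1 moves are spent on a detour and 1 undoing it).
Enumerating: (3,2) (2,2) (2,3) (3,3) | (3,2) (4,2) (4,3) (3,3).
That gives 2 routes.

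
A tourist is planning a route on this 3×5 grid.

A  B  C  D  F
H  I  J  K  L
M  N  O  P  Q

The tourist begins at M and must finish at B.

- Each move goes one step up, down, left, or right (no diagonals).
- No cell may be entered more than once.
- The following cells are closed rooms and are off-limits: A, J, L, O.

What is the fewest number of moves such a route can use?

3

The Manhattan distance from M to B is |3−1| + |1−2| = 3, so at least 3 moves are needed.
A route of 3 moves achieves this: M → H → I → B.
Since 3 matches the lower bound, it is optimal.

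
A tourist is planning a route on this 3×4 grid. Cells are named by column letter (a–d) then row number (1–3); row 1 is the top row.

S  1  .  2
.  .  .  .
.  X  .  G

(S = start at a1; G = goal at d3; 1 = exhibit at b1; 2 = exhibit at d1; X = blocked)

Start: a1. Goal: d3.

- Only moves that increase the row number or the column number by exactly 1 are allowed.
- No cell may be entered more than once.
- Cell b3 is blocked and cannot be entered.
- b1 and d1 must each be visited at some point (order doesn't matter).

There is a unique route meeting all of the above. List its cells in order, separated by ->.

Moves only go right or down, so the column and row indices never decrease.
Route from a1: right 3 to d1, down 2 to d3 — 5 moves in all.
Check: all required cells visited.

a1 -> b1 -> c1 -> d1 -> d2 -> d3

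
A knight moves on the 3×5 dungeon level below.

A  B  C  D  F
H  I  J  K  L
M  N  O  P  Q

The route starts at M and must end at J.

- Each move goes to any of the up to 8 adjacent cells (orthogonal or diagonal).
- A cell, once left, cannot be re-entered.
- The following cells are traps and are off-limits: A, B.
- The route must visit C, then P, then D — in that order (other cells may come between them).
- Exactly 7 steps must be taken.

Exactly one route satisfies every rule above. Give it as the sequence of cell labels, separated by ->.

The waypoints must appear in the order C, P, D, with no cell reused.
Route from M: up-right 2 to C, down-right 1 to K, down 1 to P, up-right 1 to L, up-left 1 to D, down-left 1 to J — 7 moves in all.
Check: order respected (C at step 2, P at step 4, D at step 6); 7 moves as required.

M -> I -> C -> K -> P -> L -> D -> J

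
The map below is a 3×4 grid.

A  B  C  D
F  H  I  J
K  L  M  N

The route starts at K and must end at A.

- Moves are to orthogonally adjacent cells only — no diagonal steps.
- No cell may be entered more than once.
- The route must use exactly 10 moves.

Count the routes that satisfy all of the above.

10

Need simple routes of exactly 10 moves from K to A (Manhattan distance 2, so 4 moves are spent on a detour and 4 undoing it).
Branch systematically from the start, pruning whenever the remaining move budget drops below the Manhattan distance to A or differs from it in parity. Grouping the completions by first move — via F: 4; via L: 6 — and summing: 4 + 6 = 10.
That gives 10 routes.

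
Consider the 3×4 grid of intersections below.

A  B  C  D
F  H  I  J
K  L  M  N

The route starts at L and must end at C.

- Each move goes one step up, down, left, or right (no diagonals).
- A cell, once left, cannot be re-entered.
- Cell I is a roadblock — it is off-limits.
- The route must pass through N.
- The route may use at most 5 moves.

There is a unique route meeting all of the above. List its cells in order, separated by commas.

The budget equals the shortest possible length, so every move has to be on a shortest route through the required cells.
Route from L: 2× right (reaching N), 2× up (reaching D), left to C — 5 moves in all.
Check: all required cells visited; 5 ≤ 5 moves.

L, M, N, J, D, C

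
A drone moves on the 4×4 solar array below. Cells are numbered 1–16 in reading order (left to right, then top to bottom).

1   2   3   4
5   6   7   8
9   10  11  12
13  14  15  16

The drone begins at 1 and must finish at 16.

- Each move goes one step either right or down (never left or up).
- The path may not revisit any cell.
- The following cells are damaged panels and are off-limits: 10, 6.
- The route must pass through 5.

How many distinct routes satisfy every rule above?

1

A right/down-only route from 1 to 16 makes exactly 3 down-moves and 3 right-moves in some order.
With no other constraints that would be C(6,3) = 20 routes.
Split at 5 and multiply the segment counts (each segment already excludes blocked cells): 1→5: 1; 5→16: 1; product = 1.
That gives 1 route.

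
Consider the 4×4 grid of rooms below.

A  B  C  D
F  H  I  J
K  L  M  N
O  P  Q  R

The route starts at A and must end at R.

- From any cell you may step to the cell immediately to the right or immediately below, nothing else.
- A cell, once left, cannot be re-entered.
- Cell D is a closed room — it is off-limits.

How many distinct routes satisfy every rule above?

A right/down-only route from A to R makes exactly 3 down-moves and 3 right-moves in some order.
With no other constraints that would be C(6,3) = 20 routes.
Subtract routes through each blocked cell (inclusion–exclusion for overlaps): − through D: 1 → 19.
That gives 19 routes.

19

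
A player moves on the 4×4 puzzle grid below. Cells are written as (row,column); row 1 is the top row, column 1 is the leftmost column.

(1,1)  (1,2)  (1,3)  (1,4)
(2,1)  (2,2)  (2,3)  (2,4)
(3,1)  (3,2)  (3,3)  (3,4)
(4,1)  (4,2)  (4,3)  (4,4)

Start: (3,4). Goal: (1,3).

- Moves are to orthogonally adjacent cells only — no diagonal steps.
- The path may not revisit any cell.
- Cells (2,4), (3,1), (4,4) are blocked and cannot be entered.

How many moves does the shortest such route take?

The Manhattan distance from (3,4) to (1,3) is |3−1| + |4−3| = 3, so at least 3 moves are needed.
A route of 3 moves achieves this: (3,4) → (3,3) → (2,3) → (1,3).
Since 3 matches the lower bound, it is optimal.

3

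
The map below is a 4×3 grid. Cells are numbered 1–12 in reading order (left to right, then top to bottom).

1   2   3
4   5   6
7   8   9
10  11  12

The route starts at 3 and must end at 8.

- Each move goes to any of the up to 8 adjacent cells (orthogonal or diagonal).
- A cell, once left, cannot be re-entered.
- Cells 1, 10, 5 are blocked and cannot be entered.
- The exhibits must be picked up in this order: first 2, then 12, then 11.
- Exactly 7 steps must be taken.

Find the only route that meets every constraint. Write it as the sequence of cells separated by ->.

3 -> 2 -> 6 -> 9 -> 12 -> 11 -> 7 -> 8

The waypoints must appear in the order 2, 12, 11, with no cell reused.
Route from 3: left to 2, down-right to 6, 2× down (reaching 12), left to 11, up-left to 7, right to 8 — 7 moves in all.
Check: order respected (2 at step 1, 12 at step 4, 11 at step 5); 7 moves as required.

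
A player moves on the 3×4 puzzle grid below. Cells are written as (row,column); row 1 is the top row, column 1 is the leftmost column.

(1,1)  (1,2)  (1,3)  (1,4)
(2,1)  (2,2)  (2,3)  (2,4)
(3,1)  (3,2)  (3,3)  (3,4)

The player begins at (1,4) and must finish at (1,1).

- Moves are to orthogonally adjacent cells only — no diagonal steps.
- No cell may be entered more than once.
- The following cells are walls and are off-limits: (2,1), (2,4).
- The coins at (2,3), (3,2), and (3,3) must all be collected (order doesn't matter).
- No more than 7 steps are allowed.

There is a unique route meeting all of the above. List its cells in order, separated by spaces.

(1,4) (1,3) (2,3) (3,3) (3,2) (2,2) (1,2) (1,1)

Any route must reach (2,3), (3,2), and (3,3) and still end at (1,1) within 7 moves, so the order of the required stops is forced.
Route from (1,4): left 1 to (1,3), down 2 to (3,3), left 1 to (3,2), up 2 to (1,2), left 1 to (1,1) — 7 moves in all.
Check: all required cells visited; 7 ≤ 7 moves.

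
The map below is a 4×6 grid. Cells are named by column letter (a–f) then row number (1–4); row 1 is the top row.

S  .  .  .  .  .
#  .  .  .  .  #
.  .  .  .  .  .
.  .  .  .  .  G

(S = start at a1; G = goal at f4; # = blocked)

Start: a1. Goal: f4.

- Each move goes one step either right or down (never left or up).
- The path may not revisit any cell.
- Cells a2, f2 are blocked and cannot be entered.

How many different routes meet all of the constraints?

A right/down-only route from a1 to f4 makes exactly 3 down-moves and 5 right-moves in some order.
With no other constraints that would be C(8,3) = 56 routes.
Subtract routes through each blocked cell (inclusion–exclusion for overlaps): − through a2: 21 − through f2: 6 + through a2&f2: 1 → 30.
That gives 30 routes.

30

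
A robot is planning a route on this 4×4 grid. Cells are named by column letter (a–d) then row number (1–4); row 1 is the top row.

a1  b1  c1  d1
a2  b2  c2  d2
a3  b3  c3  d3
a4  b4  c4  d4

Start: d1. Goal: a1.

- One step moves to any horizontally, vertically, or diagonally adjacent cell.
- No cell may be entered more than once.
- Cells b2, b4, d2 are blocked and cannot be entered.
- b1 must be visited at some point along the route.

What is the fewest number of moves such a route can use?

3

Any route passes through b1 somewhere between d1 and a1. Summing Chebyshev distances along the two legs (d1 → b1 → a1) gives a lower bound of 2 + 1 = 3 moves.
A route of 3 moves achieves this: d1 → c1 → b1 → a1.
Since 3 matches the lower bound, it is optimal.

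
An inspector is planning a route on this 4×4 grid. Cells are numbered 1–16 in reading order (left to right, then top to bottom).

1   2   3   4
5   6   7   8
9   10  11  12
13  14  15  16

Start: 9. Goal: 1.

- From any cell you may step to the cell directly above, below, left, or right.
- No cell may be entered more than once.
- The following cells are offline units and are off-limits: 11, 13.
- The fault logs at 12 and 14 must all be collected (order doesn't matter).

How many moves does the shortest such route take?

10

Any route passes through 12 and 14 in some order between 9 and 1. Summing Manhattan distances along each leg and taking the cheapest ordering (9 → 12 → 14 → 1) gives a lower bound of 3 + 3 + 4 = 10 moves.
A route of 10 moves achieves this: 9 → 10 → 14 → 15 → 16 → 12 → 8 → 4 → 3 → 2 → 1.
Since 10 matches the lower bound, it is optimal.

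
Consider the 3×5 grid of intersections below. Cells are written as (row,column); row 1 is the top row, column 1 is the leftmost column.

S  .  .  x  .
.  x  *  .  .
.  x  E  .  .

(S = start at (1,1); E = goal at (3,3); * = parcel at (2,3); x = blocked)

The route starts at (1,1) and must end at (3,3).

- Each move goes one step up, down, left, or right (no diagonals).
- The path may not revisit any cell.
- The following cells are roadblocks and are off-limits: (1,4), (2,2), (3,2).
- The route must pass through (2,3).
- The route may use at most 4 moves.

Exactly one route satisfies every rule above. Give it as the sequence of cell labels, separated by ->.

Any route must reach (2,3) and still end at (3,3) within 4 moves, so the order of the required stops is forced.
Route from (1,1): right 2 to (1,3), down 2 to (3,3) — 4 moves in all.
Check: all required cells visited; 4 ≤ 4 moves.

(1,1) -> (1,2) -> (1,3) -> (2,3) -> (3,3)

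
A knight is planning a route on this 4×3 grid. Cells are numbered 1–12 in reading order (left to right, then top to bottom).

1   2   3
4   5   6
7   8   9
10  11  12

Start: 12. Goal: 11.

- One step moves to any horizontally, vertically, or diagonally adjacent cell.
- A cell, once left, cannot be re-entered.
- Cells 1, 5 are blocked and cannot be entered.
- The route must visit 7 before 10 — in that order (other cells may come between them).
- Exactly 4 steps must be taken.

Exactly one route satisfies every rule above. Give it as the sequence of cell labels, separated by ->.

The waypoints must appear in the order 7, 10, with no cell reused.
Route from 12: up-left 1 to 8, left 1 to 7, down 1 to 10, right 1 to 11 — 4 moves in all.
Check: order respected (7 at step 2, 10 at step 3); 4 moves as required.

12 -> 8 -> 7 -> 10 -> 11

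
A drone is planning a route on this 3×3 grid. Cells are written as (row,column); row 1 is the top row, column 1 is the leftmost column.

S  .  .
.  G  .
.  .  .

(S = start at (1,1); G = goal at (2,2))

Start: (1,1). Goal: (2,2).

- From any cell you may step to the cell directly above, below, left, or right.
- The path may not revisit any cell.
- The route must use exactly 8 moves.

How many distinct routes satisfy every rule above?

2

Need simple routes of exactly 8 moves from (1,1) to (2,2) (Manhattan distance 2, so 3 moves are spent on a detour and 3 undoing it).
Enumerating: (1,1) (2,1) (3,1) (3,2) (3,3) (2,3) (1,3) (1,2) (2,2) | (1,1) (1,2) (1,3) (2,3) (3,3) (3,2) (3,1) (2,1) (2,2).
That gives 2 routes.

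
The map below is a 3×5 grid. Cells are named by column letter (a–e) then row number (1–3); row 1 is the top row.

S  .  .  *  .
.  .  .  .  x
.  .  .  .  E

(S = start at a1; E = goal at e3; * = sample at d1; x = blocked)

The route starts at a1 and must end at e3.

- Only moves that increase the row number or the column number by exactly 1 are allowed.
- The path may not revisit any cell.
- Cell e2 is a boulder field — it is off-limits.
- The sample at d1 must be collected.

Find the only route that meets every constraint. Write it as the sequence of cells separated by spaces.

a1 b1 c1 d1 d2 d3 e3

Moves only go right or down, so the column and row indices never decrease.
Route from a1: right 3 to d1, down 2 to d3, right 1 to e3 — 6 moves in all.
Check: all required cells visited.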